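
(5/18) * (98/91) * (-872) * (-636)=6470240/39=165903.59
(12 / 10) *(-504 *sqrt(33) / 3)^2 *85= 95001984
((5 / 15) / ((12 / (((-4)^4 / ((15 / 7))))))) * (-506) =-226688 / 135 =-1679.17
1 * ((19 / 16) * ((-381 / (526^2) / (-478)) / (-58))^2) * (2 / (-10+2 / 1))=-2758059 / 3765604731127315185664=-0.00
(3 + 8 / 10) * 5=19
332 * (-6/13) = -1992/13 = -153.23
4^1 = 4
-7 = -7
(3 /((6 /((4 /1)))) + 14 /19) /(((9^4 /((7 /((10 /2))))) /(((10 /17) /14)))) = 52 /2119203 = 0.00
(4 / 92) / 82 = 1 / 1886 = 0.00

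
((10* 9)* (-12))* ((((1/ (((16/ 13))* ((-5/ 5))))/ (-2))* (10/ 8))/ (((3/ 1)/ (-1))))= 2925/ 16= 182.81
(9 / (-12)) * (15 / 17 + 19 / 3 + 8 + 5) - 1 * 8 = -1575 / 68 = -23.16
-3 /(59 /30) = -90 /59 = -1.53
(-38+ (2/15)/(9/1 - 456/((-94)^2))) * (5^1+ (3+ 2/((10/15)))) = -11262772/26955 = -417.84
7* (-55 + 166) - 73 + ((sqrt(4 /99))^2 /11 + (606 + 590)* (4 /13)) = 1167412 /1089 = 1072.00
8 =8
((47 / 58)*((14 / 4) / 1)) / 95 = 329 / 11020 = 0.03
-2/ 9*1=-2/ 9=-0.22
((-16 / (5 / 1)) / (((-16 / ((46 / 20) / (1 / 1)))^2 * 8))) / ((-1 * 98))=529 / 6272000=0.00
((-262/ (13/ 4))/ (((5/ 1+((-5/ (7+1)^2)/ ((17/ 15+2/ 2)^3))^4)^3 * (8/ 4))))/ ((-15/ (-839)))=-3181648183996046430702315847829969816061262686153972188253185900181431041398931456/ 176402011391195187357360262202480055657667877029633483868899297433605909168261875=-18.04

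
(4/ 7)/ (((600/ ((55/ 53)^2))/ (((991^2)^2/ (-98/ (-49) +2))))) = 116702453957881/ 471912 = 247297068.01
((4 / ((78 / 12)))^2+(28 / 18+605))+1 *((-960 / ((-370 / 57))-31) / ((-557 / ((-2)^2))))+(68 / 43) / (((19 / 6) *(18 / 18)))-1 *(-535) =1141.59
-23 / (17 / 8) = -184 / 17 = -10.82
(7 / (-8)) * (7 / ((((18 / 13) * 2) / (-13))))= 8281 / 288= 28.75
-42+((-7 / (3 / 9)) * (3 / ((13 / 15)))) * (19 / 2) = -19047 / 26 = -732.58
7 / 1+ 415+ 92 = 514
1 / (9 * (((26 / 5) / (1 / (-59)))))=-5 / 13806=-0.00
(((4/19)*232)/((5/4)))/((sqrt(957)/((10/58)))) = 128*sqrt(957)/18183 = 0.22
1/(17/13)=13/17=0.76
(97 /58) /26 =97 /1508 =0.06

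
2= 2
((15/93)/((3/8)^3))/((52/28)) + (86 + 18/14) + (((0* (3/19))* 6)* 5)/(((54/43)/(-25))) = 6773731/76167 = 88.93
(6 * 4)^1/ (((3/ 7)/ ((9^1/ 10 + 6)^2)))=66654/ 25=2666.16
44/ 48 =11/ 12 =0.92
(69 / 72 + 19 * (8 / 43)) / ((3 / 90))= 23185 / 172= 134.80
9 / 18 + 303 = 303.50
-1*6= -6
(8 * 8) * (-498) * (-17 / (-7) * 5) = -2709120 / 7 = -387017.14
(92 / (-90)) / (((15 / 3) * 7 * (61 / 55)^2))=-5566 / 234423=-0.02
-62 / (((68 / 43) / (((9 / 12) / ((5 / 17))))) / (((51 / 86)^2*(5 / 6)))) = -80631 / 2752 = -29.30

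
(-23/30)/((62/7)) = -161/1860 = -0.09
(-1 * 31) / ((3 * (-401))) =31 / 1203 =0.03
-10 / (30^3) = -1 / 2700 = -0.00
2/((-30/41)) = -41/15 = -2.73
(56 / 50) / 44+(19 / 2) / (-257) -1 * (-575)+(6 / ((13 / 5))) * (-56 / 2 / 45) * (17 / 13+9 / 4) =40840137361 / 71664450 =569.88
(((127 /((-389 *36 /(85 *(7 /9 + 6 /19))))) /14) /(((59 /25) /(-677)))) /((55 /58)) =18014749975 /989004492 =18.22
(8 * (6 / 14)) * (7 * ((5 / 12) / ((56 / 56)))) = 10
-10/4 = -5/2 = -2.50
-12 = -12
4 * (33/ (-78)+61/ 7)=3018/ 91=33.16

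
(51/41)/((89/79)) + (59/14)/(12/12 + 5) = 1.81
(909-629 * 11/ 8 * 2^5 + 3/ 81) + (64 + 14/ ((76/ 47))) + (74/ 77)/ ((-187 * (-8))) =-788729885905/ 29546748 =-26694.30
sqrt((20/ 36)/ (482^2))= sqrt(5)/ 1446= 0.00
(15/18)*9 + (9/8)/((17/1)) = 1029/136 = 7.57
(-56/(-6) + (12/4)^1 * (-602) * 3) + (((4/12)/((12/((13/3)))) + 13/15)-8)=-2924467/540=-5415.68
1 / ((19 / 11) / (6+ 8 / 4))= 88 / 19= 4.63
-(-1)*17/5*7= 119/5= 23.80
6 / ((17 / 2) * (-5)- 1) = -4 / 29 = -0.14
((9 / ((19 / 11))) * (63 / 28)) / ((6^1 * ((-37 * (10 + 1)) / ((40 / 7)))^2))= 5400 / 14019929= 0.00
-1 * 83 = -83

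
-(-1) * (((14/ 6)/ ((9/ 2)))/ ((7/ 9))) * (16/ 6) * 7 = 112/ 9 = 12.44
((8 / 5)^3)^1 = 512 / 125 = 4.10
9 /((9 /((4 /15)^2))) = 0.07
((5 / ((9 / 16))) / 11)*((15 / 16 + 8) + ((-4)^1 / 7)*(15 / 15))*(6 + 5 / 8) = 44.79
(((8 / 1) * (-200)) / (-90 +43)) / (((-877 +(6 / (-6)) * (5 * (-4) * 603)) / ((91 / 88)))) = 18200 / 5781611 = 0.00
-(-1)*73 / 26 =73 / 26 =2.81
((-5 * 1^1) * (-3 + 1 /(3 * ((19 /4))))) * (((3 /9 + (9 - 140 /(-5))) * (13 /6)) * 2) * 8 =9726080 /513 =18959.22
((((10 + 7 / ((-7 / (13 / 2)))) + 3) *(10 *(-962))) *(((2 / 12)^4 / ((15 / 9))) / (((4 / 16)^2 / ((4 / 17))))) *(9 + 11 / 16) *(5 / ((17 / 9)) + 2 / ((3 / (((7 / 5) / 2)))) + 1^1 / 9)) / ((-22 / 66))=478210681 / 46818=10214.25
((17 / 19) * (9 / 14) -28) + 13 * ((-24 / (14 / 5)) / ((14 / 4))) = -59.26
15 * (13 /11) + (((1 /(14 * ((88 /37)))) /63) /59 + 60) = 355939957 /4579344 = 77.73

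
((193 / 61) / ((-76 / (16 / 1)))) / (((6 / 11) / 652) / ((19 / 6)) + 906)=-1384196 / 1882747371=-0.00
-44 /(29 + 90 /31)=-1364 /989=-1.38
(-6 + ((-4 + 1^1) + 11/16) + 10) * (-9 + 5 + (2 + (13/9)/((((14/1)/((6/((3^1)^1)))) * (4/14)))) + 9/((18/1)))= -21/16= -1.31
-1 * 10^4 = -10000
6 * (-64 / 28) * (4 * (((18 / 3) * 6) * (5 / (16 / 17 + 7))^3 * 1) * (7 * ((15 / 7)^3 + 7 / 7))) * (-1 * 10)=93524654080 / 250047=374028.30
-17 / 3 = -5.67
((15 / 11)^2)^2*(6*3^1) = 911250 / 14641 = 62.24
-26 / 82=-13 / 41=-0.32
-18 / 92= -0.20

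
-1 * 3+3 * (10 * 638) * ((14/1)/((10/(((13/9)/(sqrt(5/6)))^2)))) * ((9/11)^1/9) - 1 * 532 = 250381/45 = 5564.02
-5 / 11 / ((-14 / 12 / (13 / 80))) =39 / 616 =0.06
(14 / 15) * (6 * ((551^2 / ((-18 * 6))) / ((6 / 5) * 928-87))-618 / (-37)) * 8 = 2.04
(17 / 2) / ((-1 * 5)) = -17 / 10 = -1.70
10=10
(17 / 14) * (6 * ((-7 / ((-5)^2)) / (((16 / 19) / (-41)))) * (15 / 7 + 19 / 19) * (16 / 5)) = 874038 / 875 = 998.90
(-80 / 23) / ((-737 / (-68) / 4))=-21760 / 16951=-1.28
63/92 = 0.68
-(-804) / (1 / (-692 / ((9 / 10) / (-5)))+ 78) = 9272800 / 899603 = 10.31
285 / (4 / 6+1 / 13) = 11115 / 29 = 383.28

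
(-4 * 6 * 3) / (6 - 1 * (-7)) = -72 / 13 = -5.54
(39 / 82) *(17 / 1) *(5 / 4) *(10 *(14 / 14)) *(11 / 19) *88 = 4011150 / 779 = 5149.10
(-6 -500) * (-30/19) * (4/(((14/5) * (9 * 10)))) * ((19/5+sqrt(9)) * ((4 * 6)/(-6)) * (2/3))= -275264/1197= -229.96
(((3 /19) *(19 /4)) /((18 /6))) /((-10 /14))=-7 /20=-0.35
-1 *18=-18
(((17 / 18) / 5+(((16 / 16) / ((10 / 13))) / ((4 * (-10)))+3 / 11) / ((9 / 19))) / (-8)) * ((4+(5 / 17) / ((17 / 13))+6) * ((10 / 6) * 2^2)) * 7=-38009377 / 915552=-41.52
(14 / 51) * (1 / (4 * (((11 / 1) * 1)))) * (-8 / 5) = -0.01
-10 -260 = -270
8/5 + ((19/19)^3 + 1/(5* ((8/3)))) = 107/40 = 2.68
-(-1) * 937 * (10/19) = 9370/19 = 493.16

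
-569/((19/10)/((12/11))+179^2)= -68280/3845129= -0.02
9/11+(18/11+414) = 4581/11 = 416.45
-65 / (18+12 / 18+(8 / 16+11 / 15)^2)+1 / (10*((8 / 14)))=-2212817 / 726760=-3.04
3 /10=0.30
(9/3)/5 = 3/5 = 0.60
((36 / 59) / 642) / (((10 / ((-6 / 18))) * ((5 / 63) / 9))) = -567 / 157825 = -0.00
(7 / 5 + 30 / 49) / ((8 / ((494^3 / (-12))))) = -7429126939 / 2940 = -2526913.92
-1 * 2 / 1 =-2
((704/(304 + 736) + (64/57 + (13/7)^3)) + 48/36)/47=12121429/59728305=0.20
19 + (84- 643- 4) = -544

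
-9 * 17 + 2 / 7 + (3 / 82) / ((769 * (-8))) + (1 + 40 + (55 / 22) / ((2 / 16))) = -323865909 / 3531248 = -91.71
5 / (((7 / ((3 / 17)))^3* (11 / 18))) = 2430 / 18536749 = 0.00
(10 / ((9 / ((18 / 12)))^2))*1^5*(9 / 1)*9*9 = 405 / 2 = 202.50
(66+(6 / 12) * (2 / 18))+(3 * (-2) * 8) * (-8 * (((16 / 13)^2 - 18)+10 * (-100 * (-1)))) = 1149072109 / 3042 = 377735.74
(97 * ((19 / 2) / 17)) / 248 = 1843 / 8432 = 0.22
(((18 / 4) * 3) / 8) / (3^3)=0.06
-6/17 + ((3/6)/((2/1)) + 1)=61/68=0.90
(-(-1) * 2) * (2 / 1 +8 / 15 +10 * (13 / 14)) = 2482 / 105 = 23.64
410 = 410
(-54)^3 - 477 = -157941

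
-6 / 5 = -1.20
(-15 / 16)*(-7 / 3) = 35 / 16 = 2.19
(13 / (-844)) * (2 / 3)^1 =-13 / 1266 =-0.01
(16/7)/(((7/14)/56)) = 256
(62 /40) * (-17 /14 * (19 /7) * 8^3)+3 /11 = -7048417 /2695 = -2615.37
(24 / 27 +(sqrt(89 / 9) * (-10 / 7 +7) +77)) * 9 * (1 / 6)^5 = 13 * sqrt(89) / 6048 +701 / 7776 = 0.11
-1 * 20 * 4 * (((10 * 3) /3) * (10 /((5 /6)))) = -9600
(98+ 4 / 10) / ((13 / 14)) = 6888 / 65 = 105.97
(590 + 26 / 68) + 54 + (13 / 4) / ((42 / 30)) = 646.70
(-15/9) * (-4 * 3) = 20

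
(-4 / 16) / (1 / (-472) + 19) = -118 / 8967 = -0.01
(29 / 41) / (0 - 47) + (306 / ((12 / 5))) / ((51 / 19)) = 183007 / 3854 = 47.48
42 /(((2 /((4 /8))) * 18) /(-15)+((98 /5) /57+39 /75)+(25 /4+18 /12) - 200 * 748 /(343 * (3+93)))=-9123800 /158447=-57.58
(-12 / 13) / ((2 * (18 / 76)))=-76 / 39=-1.95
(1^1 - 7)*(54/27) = -12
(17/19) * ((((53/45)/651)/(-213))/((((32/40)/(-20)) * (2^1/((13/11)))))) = 58565/521650206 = 0.00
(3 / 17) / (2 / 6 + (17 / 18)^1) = 54 / 391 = 0.14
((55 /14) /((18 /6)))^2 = 3025 /1764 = 1.71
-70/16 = -4.38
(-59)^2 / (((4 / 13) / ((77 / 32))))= 3484481 / 128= 27222.51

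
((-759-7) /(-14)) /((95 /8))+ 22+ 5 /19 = 17869 /665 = 26.87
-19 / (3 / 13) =-247 / 3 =-82.33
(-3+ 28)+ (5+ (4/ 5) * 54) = 366/ 5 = 73.20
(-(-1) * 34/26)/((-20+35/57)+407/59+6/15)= -0.11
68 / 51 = 4 / 3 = 1.33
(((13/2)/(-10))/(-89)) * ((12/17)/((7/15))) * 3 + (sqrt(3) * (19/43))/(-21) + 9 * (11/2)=1049211/21182 - 19 * sqrt(3)/903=49.50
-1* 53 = -53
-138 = -138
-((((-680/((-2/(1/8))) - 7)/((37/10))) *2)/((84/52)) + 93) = -81491/777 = -104.88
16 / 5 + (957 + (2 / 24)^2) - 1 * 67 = 643109 / 720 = 893.21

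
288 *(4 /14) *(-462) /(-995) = 38016 /995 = 38.21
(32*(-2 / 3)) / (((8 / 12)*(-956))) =8 / 239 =0.03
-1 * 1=-1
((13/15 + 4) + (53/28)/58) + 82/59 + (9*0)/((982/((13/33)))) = 9038993/1437240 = 6.29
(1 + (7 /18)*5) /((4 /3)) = 53 /24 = 2.21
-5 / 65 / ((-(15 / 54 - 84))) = -18 / 19591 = -0.00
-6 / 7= -0.86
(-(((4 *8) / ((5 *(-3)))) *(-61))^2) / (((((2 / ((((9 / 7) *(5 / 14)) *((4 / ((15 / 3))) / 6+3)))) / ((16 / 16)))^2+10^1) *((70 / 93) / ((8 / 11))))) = -1565554845696 / 1141650125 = -1371.31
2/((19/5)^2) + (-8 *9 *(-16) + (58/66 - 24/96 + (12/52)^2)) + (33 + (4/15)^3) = 10743512070719/9059836500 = 1185.84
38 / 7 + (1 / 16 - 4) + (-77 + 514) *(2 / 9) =99391 / 1008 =98.60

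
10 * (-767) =-7670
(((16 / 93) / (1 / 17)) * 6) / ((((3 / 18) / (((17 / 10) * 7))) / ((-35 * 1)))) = -1359456 / 31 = -43853.42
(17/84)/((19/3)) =17/532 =0.03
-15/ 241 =-0.06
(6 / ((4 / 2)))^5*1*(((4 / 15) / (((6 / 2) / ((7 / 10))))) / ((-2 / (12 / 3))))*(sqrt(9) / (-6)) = 378 / 25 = 15.12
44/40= 11/10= 1.10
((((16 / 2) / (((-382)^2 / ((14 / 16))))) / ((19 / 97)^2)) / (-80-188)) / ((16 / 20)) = -329315 / 56471420608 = -0.00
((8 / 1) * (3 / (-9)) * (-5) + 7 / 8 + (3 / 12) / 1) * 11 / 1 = 159.04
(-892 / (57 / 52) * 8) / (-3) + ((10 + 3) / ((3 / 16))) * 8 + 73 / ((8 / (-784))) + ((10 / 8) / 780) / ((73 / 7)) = -11500573777 / 2596464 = -4429.32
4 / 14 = 2 / 7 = 0.29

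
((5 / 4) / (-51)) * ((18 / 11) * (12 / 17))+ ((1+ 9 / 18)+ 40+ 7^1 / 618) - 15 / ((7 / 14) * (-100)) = 410439163 / 9823110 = 41.78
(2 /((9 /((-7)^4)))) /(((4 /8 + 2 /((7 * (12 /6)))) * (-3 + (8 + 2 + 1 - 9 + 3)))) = 33614 /81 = 414.99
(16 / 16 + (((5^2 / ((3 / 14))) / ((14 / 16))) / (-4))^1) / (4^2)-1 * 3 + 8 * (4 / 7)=-151 / 336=-0.45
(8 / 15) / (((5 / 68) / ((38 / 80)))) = 1292 / 375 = 3.45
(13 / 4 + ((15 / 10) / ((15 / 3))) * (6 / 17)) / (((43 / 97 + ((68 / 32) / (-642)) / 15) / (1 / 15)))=142109268 / 281441035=0.50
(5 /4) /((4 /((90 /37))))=0.76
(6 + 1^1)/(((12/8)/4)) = 56/3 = 18.67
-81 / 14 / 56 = -81 / 784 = -0.10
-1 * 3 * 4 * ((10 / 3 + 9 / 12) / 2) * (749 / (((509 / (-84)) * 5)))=605.67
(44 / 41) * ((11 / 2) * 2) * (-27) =-13068 / 41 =-318.73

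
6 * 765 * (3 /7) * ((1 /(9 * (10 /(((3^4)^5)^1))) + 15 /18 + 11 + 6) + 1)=533478272688 /7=76211181812.57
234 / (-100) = -117 / 50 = -2.34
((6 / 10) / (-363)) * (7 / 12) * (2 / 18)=-7 / 65340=-0.00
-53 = -53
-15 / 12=-5 / 4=-1.25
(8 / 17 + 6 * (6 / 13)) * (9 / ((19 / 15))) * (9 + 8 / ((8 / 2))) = 1063260 / 4199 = 253.22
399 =399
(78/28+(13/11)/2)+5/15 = 857/231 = 3.71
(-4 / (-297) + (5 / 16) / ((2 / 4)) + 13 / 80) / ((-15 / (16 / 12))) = -0.07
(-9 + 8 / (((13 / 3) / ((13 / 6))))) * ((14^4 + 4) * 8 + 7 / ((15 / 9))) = -1536821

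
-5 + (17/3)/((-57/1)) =-872/171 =-5.10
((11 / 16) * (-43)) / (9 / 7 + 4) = -3311 / 592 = -5.59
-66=-66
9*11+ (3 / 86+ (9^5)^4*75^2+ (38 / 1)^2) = 5881270665818789307616451 / 86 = 68386868207195224507168.04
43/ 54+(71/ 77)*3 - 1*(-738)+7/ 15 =15426787/ 20790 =742.03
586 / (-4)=-293 / 2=-146.50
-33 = -33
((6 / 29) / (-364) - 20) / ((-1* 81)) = 105563 / 427518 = 0.25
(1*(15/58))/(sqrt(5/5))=0.26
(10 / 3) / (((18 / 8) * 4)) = 10 / 27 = 0.37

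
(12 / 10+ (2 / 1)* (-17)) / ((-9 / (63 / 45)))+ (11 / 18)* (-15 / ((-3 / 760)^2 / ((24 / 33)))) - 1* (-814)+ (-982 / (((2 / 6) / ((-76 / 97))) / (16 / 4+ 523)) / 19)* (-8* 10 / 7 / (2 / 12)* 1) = -2207814216974 / 458325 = -4817136.78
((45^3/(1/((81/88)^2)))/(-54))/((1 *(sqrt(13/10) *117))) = -2460375 *sqrt(130)/2617472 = -10.72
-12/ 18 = -2/ 3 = -0.67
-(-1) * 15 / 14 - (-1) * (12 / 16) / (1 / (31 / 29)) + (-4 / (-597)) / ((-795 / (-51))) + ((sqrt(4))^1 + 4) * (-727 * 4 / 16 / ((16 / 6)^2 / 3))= -1883490299833 / 4110798720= -458.18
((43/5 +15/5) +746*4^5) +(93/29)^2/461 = 1480854253423/1938505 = 763915.62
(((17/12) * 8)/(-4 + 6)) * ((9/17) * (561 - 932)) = -1113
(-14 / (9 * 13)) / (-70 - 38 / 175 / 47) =0.00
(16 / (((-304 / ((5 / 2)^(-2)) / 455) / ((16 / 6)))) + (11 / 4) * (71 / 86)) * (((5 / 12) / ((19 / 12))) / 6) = -779143 / 2235312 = -0.35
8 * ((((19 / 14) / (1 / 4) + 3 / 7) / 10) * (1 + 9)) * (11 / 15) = 3608 / 105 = 34.36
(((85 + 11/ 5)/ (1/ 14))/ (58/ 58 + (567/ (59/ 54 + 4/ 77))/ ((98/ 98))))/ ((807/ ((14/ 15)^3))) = 79710280384/ 32170709503125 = 0.00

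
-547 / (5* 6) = -547 / 30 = -18.23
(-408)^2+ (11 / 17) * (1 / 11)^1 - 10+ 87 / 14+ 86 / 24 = 237710387 / 1428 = 166463.86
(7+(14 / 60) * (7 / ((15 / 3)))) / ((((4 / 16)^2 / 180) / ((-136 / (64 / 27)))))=-6053292 / 5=-1210658.40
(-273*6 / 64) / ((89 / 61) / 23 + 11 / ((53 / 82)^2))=-1075900371 / 1109562592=-0.97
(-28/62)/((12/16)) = -56/93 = -0.60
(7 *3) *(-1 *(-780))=16380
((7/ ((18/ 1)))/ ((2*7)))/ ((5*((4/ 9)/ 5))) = 1/ 16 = 0.06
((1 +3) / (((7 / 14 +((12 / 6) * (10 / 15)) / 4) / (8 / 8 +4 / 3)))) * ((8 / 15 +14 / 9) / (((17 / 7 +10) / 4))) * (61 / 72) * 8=8990912 / 176175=51.03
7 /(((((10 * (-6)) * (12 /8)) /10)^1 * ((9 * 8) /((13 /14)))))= -13 /1296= -0.01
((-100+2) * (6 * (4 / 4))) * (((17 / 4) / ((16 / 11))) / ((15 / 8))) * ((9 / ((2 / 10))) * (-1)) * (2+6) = 329868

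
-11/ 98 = -0.11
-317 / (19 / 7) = -2219 / 19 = -116.79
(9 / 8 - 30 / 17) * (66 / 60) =-957 / 1360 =-0.70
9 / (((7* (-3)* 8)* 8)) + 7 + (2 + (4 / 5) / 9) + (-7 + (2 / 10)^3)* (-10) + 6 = 8568221 / 100800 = 85.00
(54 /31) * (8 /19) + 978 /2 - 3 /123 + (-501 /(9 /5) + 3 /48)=245089039 /1159152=211.44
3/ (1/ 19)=57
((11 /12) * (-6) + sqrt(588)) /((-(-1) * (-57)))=-0.33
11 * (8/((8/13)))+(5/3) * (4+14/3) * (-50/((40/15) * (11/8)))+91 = 1222/33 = 37.03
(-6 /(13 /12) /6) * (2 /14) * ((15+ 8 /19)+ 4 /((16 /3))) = -3687 /1729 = -2.13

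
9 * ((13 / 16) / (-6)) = -39 / 32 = -1.22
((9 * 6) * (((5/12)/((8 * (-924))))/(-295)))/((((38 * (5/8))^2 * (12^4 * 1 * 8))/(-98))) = -7/647762227200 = -0.00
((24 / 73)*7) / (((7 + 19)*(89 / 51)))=4284 / 84461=0.05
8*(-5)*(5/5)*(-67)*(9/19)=24120/19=1269.47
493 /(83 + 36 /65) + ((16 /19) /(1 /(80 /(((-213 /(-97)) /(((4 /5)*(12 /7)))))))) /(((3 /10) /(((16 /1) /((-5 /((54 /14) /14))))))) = -295895966153 /2512961717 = -117.75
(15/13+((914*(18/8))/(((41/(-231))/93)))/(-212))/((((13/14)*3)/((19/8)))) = 50936131057/11751584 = 4334.41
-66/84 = -11/14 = -0.79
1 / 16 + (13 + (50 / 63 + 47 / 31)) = 480353 / 31248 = 15.37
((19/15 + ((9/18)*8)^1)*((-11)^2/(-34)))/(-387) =0.05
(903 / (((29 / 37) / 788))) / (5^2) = 26327868 / 725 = 36314.30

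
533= 533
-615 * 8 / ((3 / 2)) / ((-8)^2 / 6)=-615 / 2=-307.50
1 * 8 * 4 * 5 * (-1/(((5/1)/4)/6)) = -768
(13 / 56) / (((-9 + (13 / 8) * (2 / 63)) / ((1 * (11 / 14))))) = -117 / 5740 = -0.02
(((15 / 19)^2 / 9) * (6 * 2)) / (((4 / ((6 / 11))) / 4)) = 1800 / 3971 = 0.45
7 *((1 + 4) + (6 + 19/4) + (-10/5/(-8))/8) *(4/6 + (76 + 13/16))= 13146665/1536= 8559.03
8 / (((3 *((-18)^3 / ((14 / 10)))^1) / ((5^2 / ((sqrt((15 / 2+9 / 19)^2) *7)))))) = -190 / 662661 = -0.00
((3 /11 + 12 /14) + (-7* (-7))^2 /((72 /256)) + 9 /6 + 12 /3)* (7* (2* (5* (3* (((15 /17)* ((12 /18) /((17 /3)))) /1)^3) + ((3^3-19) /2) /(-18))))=-528479611811746 /21506573979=-24572.93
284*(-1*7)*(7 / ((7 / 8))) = -15904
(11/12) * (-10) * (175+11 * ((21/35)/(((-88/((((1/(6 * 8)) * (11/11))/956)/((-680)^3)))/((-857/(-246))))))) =-91102531559424009427/56791188504576000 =-1604.17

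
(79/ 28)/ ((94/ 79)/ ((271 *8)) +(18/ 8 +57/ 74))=0.93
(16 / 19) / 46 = 8 / 437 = 0.02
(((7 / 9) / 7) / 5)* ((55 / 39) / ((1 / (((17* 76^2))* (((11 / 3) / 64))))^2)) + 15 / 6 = 50129271899 / 50544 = 991794.71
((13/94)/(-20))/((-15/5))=0.00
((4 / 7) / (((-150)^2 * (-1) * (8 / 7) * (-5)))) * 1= 1 / 225000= 0.00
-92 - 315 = -407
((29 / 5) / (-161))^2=841 / 648025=0.00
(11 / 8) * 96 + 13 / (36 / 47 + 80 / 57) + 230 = 2138771 / 5812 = 367.99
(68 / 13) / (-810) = -34 / 5265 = -0.01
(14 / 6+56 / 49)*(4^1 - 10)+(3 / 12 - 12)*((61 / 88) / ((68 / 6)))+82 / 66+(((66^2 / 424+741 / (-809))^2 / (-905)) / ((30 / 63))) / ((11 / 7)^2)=-18781251540323818555 / 919942996973808192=-20.42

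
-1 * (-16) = 16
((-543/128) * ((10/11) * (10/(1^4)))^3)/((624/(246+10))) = -22625000/17303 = -1307.58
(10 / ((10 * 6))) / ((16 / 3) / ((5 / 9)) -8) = 5 / 48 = 0.10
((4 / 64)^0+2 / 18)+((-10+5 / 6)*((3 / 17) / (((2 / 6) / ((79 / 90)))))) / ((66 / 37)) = -521 / 408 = -1.28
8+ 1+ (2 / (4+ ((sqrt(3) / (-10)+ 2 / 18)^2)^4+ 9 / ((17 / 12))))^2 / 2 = 14638632178516950351904218965765164063309583817600000000000000000 *sqrt(3) / 329468998405274918450474929404051415763606144024208137443814115758617921+ 2971368722465596033907788159914625199698679434974102696214327041827561289 / 329468998405274918450474929404051415763606144024208137443814115758617921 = 9.02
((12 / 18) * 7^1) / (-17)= -14 / 51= -0.27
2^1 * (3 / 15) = 2 / 5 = 0.40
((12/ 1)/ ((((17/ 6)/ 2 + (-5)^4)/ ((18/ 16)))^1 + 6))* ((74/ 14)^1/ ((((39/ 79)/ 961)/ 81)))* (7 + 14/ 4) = 18429868683/ 98774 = 186586.23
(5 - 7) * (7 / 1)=-14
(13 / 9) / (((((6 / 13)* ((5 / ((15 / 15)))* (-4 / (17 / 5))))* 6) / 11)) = -31603 / 32400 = -0.98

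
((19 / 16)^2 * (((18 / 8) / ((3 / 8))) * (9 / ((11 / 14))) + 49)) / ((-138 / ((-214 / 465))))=10004393 / 18070272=0.55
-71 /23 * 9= -639 /23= -27.78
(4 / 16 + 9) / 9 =37 / 36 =1.03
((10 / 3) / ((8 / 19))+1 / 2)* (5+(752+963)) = 43430 / 3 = 14476.67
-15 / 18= -5 / 6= -0.83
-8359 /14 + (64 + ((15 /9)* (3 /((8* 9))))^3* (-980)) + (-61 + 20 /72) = -388070887 /653184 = -594.12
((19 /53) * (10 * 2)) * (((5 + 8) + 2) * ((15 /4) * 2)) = 42750 /53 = 806.60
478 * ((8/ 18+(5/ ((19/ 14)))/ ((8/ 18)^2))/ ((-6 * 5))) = -6243397/ 20520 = -304.26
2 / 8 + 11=45 / 4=11.25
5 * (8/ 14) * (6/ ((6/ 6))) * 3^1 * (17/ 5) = 1224/ 7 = 174.86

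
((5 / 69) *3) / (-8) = -5 / 184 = -0.03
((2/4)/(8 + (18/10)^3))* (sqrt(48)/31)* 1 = 250* sqrt(3)/53599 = 0.01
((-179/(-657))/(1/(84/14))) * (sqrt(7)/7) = 358 * sqrt(7)/1533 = 0.62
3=3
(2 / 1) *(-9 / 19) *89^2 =-142578 / 19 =-7504.11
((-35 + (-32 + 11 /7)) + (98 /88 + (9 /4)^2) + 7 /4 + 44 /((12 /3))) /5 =-57291 /6160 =-9.30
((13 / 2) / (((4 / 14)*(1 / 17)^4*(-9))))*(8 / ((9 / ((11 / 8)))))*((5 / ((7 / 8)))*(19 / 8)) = -1134632785 / 324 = -3501953.04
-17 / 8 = -2.12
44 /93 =0.47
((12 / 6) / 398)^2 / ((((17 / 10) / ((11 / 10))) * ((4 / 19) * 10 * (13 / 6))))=627 / 175036420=0.00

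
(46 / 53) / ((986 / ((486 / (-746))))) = -0.00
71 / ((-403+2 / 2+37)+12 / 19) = -1349 / 6923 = -0.19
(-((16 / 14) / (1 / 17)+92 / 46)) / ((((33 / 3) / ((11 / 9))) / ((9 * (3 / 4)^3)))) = -9.04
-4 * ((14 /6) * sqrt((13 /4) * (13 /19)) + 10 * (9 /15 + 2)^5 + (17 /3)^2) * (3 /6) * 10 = -27455596 /1125- 910 * sqrt(19) /57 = -24474.56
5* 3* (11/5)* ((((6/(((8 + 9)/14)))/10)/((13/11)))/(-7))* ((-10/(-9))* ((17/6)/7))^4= -148618250/1843096437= -0.08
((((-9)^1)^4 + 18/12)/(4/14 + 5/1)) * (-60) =-2756250/37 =-74493.24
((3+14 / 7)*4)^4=160000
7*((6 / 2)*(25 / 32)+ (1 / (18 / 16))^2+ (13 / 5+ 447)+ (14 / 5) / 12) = 8218637 / 2592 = 3170.77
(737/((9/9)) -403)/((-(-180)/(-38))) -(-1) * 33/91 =-287258/4095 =-70.15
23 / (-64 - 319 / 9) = -207 / 895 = -0.23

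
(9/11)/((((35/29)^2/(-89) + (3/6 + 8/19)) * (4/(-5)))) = -12799179/11321926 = -1.13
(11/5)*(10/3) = 7.33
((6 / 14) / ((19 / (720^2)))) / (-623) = -1555200 / 82859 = -18.77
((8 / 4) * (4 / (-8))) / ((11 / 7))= -7 / 11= -0.64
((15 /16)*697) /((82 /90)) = 11475 /16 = 717.19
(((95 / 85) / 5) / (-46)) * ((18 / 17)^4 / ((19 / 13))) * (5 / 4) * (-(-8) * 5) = -6823440 / 32656711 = -0.21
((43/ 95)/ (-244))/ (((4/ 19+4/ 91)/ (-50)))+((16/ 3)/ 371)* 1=4526945/ 11949168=0.38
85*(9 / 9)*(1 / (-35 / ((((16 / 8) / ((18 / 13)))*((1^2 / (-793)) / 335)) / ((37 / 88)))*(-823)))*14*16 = -47872 / 5600395665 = -0.00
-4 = -4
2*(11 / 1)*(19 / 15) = 418 / 15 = 27.87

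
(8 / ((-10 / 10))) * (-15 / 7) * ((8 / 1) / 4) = 240 / 7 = 34.29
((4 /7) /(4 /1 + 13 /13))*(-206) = -824 /35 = -23.54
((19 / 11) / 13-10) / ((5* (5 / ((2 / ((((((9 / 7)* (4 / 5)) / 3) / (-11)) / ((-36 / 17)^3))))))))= -4517856 / 18785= -240.50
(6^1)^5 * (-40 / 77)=-311040 / 77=-4039.48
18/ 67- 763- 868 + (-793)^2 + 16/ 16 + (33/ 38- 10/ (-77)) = 122961515573/ 196042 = 627220.27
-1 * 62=-62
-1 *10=-10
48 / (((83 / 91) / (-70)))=-305760 / 83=-3683.86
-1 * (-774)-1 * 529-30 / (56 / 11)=6695 / 28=239.11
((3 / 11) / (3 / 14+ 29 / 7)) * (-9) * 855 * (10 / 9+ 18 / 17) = -11922120 / 11407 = -1045.16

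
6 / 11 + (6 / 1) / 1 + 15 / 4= 453 / 44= 10.30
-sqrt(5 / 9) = -sqrt(5) / 3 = -0.75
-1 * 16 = -16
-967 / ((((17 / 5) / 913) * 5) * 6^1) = -882871 / 102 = -8655.60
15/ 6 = 5/ 2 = 2.50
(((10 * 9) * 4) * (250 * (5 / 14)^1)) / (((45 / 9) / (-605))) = -27225000 / 7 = -3889285.71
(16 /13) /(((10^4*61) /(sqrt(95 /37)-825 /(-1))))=sqrt(3515) /18338125 + 33 /19825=0.00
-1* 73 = -73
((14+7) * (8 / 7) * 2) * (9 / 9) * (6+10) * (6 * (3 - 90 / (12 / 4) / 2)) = -55296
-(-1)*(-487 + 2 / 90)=-21914 / 45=-486.98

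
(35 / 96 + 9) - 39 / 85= 8.91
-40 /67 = -0.60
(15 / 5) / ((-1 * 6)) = -1 / 2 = -0.50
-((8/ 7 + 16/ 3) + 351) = -7507/ 21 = -357.48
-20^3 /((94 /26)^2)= -1352000 /2209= -612.04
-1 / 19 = -0.05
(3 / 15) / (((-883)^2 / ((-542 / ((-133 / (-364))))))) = -28184 / 74070455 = -0.00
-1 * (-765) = 765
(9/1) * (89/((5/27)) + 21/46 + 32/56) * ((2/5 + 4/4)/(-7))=-6978789/8050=-866.93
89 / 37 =2.41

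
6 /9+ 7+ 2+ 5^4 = 1904 /3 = 634.67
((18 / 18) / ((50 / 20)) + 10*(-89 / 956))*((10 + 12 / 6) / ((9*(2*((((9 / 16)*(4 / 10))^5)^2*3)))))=-98566144000000000 / 277780490613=-354834.65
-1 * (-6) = 6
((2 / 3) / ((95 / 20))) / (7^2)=8 / 2793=0.00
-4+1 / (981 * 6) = -23543 / 5886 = -4.00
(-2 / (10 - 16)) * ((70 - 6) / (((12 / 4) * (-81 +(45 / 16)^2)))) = -16384 / 168399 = -0.10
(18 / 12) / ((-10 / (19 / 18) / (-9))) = 57 / 40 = 1.42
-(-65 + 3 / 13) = 842 / 13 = 64.77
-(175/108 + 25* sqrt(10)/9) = -25* sqrt(10)/9-175/108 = -10.40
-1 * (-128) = 128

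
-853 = -853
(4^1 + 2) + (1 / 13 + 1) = 92 / 13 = 7.08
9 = 9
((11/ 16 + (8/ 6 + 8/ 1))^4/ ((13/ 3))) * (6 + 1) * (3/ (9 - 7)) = 28822722019/ 1179648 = 24433.32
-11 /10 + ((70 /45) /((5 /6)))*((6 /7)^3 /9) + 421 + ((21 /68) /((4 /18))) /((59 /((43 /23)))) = 3798755211 /9043048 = 420.07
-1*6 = -6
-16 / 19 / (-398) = 8 / 3781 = 0.00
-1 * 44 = -44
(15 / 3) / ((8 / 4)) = 5 / 2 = 2.50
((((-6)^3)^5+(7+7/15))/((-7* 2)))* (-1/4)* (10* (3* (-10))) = 17631936921320/7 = 2518848131617.14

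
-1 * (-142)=142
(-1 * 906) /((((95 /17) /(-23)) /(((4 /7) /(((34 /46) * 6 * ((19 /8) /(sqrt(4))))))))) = 5112256 /12635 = 404.61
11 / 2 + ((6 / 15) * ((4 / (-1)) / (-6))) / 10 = 829 / 150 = 5.53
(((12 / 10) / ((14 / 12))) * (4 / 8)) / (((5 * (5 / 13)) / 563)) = 131742 / 875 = 150.56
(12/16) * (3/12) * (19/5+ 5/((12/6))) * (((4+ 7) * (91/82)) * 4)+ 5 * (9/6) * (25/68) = 3369963/55760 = 60.44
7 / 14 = 1 / 2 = 0.50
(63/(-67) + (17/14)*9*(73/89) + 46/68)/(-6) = -3086767/2128791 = -1.45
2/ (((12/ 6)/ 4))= 4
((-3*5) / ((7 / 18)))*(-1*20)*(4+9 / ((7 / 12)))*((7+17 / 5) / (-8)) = -954720 / 49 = -19484.08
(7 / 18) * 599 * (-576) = -134176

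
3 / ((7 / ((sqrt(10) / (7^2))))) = 3 * sqrt(10) / 343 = 0.03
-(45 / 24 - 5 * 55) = 2185 / 8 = 273.12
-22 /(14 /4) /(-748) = 1 /119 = 0.01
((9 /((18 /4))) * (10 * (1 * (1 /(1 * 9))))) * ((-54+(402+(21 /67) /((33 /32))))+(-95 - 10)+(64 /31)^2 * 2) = 396353820 /708257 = 559.62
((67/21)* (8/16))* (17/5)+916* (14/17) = 2712403/3570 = 759.78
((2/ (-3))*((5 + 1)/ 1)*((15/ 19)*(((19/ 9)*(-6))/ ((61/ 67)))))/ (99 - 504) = -536/ 4941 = -0.11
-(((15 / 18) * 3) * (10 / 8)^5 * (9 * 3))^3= -8741007.92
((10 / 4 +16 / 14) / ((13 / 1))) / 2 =51 / 364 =0.14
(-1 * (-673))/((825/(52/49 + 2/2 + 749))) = 24767746/40425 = 612.68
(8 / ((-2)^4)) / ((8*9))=1 / 144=0.01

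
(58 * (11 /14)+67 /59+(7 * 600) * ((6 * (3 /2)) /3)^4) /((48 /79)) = 559989.37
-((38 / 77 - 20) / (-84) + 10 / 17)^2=-2034641449 / 3022580484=-0.67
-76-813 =-889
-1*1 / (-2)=0.50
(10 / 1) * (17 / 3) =170 / 3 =56.67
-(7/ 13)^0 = -1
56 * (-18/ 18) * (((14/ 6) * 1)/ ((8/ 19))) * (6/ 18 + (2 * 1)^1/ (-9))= -931/ 27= -34.48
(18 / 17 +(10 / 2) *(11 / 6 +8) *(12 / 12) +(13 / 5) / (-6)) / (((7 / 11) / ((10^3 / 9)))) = 27933400 / 3213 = 8693.87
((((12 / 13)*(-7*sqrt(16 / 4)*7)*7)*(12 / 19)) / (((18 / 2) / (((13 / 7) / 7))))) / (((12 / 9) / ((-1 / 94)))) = 84 / 893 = 0.09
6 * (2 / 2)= 6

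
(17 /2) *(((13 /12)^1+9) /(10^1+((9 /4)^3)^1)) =16456 /4107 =4.01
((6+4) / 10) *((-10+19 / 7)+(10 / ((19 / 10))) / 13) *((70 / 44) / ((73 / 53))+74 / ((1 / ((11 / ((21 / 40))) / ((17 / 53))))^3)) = -17930829659809164786955 / 126341253820782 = -141923790.67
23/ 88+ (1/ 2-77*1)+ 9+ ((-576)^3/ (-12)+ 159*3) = 1401457883/ 88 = 15925657.76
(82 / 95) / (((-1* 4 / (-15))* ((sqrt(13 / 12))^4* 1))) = 2.76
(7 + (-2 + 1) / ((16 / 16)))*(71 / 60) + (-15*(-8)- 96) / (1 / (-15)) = -3529 / 10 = -352.90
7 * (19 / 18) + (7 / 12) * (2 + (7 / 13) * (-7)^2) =11207 / 468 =23.95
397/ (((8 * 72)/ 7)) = 4.82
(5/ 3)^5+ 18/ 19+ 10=109919/ 4617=23.81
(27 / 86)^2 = 0.10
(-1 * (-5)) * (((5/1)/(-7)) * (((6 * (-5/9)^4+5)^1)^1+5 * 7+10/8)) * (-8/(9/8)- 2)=1360.86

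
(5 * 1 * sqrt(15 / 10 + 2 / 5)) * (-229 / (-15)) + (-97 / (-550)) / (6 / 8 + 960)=194 / 1056825 + 229 * sqrt(190) / 30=105.22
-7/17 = -0.41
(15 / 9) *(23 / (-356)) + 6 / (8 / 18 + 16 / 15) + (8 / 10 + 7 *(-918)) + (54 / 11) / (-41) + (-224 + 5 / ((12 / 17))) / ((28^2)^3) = -126691790855867599949 / 19729446810501120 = -6421.46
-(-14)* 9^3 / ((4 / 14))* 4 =142884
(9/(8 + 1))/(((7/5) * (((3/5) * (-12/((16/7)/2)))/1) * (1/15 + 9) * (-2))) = 125/19992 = 0.01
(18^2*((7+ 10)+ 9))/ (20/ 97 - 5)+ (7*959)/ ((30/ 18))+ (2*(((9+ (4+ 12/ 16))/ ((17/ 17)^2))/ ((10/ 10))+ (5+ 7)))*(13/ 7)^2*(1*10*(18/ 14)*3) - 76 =480913954/ 53165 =9045.69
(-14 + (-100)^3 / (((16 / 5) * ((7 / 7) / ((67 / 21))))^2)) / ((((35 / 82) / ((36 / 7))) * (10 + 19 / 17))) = -2444435207474 / 2268945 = -1077344.41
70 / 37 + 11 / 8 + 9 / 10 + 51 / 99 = 228671 / 48840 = 4.68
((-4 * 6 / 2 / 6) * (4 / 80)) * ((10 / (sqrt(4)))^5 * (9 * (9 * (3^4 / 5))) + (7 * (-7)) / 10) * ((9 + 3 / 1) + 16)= -287043407 / 25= -11481736.28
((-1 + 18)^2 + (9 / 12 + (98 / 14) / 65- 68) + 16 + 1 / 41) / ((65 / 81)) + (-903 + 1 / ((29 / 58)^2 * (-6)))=-1262246911 / 2078700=-607.23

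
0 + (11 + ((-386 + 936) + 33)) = 594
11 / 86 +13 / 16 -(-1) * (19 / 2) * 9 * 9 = 530063 / 688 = 770.44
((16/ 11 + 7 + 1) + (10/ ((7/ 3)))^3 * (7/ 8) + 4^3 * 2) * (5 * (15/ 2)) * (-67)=-558845325/ 1078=-518409.39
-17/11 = -1.55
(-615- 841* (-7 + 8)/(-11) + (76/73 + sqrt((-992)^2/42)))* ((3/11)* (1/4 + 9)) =-11977344/8833 + 4588* sqrt(42)/77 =-969.83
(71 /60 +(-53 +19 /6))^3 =-921167317 /8000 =-115145.91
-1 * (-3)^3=27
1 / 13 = 0.08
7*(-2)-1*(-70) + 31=87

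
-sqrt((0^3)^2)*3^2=0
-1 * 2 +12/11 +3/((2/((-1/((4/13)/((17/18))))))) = -2911/528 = -5.51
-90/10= -9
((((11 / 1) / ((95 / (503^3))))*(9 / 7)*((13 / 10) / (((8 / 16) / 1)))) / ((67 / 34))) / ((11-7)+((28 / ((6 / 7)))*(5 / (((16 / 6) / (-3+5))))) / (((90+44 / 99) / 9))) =9066002190750648 / 5871680675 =1544021.67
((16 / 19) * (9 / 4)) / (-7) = -36 / 133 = -0.27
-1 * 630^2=-396900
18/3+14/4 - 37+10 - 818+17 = -1637/2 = -818.50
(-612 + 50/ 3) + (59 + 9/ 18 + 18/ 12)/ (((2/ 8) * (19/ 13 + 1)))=-496.21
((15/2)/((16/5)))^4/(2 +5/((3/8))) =94921875/48234496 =1.97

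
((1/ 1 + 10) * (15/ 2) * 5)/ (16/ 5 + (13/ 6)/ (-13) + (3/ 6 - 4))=-883.93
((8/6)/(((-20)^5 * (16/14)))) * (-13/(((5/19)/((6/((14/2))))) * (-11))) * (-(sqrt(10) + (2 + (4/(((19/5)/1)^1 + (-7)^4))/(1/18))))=83733/29392000000 + 247 * sqrt(10)/176000000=0.00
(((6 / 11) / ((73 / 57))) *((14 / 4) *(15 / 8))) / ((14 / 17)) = 43605 / 12848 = 3.39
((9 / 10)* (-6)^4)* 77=449064 / 5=89812.80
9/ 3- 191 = -188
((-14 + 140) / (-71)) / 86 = -63 / 3053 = -0.02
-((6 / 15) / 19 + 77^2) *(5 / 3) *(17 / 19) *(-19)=9575369 / 57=167988.93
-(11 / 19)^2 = -121 / 361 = -0.34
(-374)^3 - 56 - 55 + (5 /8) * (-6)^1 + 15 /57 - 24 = -3975845949 /76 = -52313762.49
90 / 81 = 1.11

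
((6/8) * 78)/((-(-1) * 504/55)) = 715/112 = 6.38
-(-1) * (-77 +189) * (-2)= -224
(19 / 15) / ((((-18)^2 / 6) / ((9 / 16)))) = 19 / 1440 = 0.01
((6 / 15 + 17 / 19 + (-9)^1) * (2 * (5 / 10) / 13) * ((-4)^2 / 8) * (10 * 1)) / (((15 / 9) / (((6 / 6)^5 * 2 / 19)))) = -17568 / 23465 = -0.75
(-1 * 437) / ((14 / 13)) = -5681 / 14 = -405.79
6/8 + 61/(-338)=385/676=0.57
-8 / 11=-0.73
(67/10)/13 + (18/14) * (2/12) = 0.73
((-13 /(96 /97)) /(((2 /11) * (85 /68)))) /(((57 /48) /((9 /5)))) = -41613 /475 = -87.61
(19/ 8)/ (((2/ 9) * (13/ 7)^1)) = 1197/ 208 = 5.75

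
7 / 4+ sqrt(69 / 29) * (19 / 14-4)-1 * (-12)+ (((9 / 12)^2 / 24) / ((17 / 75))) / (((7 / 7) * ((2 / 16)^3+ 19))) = 1011135 / 73508-37 * sqrt(2001) / 406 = 9.68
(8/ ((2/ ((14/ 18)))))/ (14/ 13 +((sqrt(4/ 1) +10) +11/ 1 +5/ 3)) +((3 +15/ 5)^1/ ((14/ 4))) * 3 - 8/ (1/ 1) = -14423/ 5271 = -2.74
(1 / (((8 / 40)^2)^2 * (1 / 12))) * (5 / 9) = 12500 / 3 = 4166.67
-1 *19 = -19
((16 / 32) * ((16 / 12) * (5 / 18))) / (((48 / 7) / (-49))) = -1715 / 1296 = -1.32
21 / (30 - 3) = 7 / 9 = 0.78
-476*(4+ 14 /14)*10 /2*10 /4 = -29750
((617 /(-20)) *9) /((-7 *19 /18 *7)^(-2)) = -742766.02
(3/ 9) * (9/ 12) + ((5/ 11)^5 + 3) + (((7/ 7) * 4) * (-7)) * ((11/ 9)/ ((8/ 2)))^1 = -30648241/ 5797836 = -5.29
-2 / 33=-0.06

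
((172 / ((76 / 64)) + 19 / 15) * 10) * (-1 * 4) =-5844.35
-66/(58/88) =-100.14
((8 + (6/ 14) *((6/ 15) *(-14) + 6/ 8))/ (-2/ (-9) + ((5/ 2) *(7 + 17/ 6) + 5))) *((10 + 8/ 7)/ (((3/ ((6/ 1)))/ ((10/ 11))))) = 2327832/ 578347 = 4.02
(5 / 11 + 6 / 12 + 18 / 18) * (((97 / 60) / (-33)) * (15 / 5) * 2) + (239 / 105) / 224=-535371 / 948640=-0.56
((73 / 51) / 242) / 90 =73 / 1110780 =0.00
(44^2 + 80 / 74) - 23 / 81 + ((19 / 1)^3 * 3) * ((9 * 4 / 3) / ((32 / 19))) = 3561584981 / 23976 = 148547.92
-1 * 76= -76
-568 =-568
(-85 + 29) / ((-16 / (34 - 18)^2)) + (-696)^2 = 485312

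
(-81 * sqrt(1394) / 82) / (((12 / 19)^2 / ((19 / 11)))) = -61731 * sqrt(1394) / 14432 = -159.70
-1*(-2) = 2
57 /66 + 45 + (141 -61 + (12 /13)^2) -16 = 411641 /3718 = 110.72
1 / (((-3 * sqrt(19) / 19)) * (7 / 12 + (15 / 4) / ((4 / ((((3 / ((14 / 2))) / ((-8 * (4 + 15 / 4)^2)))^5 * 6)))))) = -55101970477145289628 * sqrt(19) / 96428448335003731969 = -2.49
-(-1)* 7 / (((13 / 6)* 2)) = 21 / 13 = 1.62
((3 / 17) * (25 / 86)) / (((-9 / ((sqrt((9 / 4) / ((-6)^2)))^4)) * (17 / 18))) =-75 / 3181312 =-0.00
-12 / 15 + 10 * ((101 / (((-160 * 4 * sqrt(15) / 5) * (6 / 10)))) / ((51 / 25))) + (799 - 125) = 3366 / 5 - 12625 * sqrt(15) / 29376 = 671.54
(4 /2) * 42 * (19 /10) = 159.60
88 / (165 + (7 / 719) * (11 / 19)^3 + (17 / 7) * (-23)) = 3037878536 / 3767823663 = 0.81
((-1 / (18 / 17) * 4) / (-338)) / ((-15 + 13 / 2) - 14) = -34 / 68445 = -0.00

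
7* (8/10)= 28/5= 5.60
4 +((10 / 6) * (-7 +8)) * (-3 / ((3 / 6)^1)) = -6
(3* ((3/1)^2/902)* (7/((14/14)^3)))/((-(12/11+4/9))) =-1701/12464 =-0.14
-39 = -39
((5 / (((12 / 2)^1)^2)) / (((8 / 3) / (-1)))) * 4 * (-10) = 25 / 12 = 2.08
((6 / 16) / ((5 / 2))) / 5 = 3 / 100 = 0.03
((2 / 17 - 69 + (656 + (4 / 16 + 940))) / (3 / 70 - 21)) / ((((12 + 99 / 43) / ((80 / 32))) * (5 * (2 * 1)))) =-31262161 / 24539976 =-1.27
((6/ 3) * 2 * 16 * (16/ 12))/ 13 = 256/ 39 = 6.56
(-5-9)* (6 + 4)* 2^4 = -2240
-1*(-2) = 2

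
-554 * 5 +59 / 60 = -166141 / 60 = -2769.02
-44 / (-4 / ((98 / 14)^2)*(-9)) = -539 / 9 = -59.89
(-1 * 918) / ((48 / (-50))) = 3825 / 4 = 956.25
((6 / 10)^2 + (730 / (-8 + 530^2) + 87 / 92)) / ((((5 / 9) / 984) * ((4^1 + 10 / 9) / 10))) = 4210352222994 / 928699175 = 4533.60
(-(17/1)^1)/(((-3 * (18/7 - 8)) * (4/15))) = -595/152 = -3.91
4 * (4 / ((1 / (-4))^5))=-16384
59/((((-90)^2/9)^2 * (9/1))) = 59/7290000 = 0.00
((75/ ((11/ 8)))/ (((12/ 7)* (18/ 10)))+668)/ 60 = 33941/ 2970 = 11.43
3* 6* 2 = 36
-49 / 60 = -0.82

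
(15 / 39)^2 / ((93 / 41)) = 1025 / 15717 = 0.07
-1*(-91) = 91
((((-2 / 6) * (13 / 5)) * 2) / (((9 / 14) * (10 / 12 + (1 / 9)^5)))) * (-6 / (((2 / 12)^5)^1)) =74282697216 / 492085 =150955.01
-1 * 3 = -3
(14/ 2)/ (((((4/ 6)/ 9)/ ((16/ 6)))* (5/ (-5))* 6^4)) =-7/ 36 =-0.19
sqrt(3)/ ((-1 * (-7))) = sqrt(3)/ 7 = 0.25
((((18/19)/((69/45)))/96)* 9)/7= 405/48944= 0.01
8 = 8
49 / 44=1.11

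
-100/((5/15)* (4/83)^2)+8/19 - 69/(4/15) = -4918229/38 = -129427.08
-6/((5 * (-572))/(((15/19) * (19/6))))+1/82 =409/23452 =0.02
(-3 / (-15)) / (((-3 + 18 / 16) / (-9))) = 24 / 25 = 0.96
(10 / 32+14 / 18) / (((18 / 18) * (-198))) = -0.01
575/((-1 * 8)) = -575/8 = -71.88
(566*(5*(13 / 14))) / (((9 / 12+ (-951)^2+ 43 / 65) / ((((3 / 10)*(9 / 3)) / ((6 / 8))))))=5739240 / 1646012389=0.00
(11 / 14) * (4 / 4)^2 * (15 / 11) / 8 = 15 / 112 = 0.13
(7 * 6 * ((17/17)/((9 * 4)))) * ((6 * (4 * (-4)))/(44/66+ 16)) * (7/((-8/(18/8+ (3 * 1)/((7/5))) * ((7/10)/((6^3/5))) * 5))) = 39852/125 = 318.82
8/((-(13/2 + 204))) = -0.04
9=9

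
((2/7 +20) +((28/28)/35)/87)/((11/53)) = 3273863/33495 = 97.74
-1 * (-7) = 7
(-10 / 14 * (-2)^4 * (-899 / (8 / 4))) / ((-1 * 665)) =-7192 / 931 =-7.73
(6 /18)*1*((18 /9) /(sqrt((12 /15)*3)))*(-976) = -976*sqrt(15) /9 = -420.00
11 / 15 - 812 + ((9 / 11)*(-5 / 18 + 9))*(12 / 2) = -126794 / 165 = -768.45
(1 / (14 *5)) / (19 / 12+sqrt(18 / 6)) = -114 / 2485+72 *sqrt(3) / 2485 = 0.00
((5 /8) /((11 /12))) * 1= 15 /22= 0.68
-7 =-7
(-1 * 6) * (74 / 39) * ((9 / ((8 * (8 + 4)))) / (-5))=111 / 520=0.21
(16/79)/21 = 16/1659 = 0.01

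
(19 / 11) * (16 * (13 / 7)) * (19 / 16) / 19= 247 / 77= 3.21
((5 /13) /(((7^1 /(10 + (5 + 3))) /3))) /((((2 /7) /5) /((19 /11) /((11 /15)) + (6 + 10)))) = 1499175 /1573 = 953.07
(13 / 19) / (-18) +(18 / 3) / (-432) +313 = 428113 / 1368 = 312.95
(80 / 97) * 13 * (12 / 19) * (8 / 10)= 9984 / 1843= 5.42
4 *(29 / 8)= 29 / 2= 14.50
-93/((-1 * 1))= 93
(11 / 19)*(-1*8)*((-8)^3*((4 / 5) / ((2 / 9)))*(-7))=-5677056 / 95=-59758.48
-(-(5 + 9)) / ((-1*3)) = -14 / 3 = -4.67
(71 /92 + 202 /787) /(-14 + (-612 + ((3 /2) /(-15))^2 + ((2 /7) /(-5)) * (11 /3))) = -39092025 /23803158919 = -0.00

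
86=86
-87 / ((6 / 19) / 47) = -25897 / 2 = -12948.50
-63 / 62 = -1.02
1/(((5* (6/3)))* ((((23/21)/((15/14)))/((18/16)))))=81/736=0.11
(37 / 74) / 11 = 1 / 22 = 0.05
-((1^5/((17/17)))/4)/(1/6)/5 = -3/10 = -0.30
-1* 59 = -59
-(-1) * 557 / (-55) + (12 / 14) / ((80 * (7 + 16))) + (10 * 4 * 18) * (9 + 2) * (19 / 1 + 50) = 546469.87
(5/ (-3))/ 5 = -1/ 3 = -0.33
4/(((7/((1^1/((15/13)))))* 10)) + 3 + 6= 4751/525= 9.05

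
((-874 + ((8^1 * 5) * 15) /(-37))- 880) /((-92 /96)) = 1571952 /851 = 1847.18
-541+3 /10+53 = -4877 /10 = -487.70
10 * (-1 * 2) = -20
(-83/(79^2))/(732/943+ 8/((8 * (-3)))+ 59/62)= -14558034/1526529877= -0.01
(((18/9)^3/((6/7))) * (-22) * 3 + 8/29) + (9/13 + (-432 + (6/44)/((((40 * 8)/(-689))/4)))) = -695505819/663520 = -1048.21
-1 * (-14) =14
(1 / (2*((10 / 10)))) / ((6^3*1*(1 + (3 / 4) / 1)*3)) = 1 / 2268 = 0.00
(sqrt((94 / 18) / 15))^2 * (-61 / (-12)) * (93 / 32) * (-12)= -88877 / 1440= -61.72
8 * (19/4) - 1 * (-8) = 46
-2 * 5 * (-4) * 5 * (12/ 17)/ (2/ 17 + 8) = 400/ 23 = 17.39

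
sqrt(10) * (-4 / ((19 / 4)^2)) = -64 * sqrt(10) / 361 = -0.56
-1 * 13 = -13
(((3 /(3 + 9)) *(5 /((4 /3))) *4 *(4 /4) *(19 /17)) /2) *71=20235 /136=148.79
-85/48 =-1.77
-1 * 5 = -5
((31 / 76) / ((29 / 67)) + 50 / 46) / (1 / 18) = 925839 / 25346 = 36.53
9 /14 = 0.64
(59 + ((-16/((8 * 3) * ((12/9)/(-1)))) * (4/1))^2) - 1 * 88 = -25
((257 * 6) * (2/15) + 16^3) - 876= 17128/5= 3425.60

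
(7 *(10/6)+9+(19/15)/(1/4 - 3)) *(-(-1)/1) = 3334/165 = 20.21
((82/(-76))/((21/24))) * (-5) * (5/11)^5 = 2562500/21419783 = 0.12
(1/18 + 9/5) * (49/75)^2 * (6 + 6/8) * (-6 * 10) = -400967/1250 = -320.77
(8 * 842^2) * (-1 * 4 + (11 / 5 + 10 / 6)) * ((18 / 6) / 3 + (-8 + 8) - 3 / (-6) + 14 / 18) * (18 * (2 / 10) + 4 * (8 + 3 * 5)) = -111154211776 / 675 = -164672906.33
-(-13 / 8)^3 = 2197 / 512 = 4.29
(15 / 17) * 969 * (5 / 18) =475 / 2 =237.50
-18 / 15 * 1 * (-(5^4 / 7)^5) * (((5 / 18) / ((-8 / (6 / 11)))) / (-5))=19073486328125 / 739508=25792129.81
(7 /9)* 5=3.89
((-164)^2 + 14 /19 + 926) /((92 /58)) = 333268 /19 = 17540.42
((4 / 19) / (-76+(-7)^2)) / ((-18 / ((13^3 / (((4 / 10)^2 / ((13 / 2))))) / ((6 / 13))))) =9282325 / 110808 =83.77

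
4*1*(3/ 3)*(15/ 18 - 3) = -8.67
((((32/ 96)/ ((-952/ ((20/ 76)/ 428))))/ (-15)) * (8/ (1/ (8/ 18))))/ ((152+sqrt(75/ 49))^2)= 7925197/ 3587403981841457481 - 3920 * sqrt(3)/ 188810735886392499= 0.00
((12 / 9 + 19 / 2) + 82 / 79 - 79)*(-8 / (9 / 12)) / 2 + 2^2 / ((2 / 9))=267350 / 711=376.02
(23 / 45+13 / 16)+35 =26153 / 720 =36.32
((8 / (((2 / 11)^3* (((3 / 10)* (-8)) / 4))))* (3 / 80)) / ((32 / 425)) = -565675 / 512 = -1104.83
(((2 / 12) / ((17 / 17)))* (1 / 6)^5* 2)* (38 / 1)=19 / 11664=0.00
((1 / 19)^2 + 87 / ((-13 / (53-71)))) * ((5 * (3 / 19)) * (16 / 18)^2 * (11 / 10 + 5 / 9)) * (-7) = -18868754464 / 21667581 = -870.83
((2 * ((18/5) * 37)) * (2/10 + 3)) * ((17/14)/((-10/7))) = -90576/125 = -724.61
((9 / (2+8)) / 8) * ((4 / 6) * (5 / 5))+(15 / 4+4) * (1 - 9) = -2477 / 40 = -61.92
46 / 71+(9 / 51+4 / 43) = 47613 / 51901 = 0.92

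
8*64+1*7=519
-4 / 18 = -2 / 9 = -0.22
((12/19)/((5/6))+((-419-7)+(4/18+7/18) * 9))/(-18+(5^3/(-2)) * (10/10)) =5.21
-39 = -39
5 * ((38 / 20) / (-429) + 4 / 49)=16229 / 42042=0.39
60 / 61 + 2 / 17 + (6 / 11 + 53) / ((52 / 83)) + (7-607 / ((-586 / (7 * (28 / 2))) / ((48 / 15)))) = 418.41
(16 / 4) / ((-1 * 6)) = -2 / 3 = -0.67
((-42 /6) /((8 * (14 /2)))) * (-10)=1.25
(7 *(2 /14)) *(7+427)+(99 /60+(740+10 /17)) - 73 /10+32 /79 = 31408561 /26860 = 1169.34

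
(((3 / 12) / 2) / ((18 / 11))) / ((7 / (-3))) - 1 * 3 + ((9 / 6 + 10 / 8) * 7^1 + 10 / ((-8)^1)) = 14.97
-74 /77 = -0.96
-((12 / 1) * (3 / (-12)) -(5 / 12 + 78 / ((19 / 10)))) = 10139 / 228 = 44.47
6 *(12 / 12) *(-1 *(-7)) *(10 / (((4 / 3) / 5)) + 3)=1701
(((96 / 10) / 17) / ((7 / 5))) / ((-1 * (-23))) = 48 / 2737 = 0.02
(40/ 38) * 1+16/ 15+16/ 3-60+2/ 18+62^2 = 3241787/ 855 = 3791.56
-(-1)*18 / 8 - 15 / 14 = 33 / 28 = 1.18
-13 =-13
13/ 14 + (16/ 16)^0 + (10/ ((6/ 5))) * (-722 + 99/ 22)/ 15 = -24991/ 63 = -396.68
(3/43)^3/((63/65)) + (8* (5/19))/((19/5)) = 111380195/200914189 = 0.55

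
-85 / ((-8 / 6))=255 / 4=63.75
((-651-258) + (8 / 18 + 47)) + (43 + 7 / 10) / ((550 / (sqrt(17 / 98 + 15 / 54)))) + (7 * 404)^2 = 437 * sqrt(199) / 115500 + 71970502 / 9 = 7996722.50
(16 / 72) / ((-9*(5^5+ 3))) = -1 / 126684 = -0.00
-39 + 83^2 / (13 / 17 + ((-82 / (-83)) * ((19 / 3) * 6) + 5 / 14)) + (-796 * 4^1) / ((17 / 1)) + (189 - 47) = 1218969225 / 12984073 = 93.88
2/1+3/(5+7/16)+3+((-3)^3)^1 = -622/29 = -21.45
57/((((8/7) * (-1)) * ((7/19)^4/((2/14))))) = -7428297/19208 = -386.73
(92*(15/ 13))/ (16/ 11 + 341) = 15180/ 48971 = 0.31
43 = 43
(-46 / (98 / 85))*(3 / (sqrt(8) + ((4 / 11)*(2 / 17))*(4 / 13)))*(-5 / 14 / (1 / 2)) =-285156300 / 2027004119 + 173303741325*sqrt(2) / 8108016476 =30.09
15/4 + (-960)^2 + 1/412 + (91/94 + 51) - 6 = 4461706297/4841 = 921649.72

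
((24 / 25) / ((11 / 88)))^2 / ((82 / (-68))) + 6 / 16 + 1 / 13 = -129146729 / 2665000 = -48.46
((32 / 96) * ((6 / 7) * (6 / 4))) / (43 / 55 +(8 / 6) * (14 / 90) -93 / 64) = -285120 / 308623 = -0.92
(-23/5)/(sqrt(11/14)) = -23 * sqrt(154)/55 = -5.19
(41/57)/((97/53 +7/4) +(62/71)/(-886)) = 273389476/1360376535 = 0.20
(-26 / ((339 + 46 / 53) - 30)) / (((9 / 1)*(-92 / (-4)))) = -0.00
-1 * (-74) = 74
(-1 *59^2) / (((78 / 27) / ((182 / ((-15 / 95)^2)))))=-8796487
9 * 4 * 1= 36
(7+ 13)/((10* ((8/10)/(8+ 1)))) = 45/2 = 22.50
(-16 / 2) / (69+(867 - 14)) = -4 / 461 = -0.01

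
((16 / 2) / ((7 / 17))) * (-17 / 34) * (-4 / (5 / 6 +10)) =1632 / 455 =3.59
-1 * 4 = -4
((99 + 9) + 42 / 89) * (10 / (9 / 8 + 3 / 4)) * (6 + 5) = 6363.69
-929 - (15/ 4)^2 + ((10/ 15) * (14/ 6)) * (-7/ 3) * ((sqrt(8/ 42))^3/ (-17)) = -15089/ 16 + 16 * sqrt(21)/ 4131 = -943.04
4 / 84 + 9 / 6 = 65 / 42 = 1.55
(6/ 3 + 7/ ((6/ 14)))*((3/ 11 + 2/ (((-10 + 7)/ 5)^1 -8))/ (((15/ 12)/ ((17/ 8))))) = 323/ 258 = 1.25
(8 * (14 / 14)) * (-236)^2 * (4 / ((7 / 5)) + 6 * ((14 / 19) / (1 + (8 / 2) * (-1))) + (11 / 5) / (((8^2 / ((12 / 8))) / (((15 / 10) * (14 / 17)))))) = 7289523809 / 11305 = 644805.29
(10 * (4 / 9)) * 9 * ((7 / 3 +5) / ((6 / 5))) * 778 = 1711600 / 9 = 190177.78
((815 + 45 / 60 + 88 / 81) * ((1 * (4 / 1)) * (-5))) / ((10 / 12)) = -529310 / 27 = -19604.07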